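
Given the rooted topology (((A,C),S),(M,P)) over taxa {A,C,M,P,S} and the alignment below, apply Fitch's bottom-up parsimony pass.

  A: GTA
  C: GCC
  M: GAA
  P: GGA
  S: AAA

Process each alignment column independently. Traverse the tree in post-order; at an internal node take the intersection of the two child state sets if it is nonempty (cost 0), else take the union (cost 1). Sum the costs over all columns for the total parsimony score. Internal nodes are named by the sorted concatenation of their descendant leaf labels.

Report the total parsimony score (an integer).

AC@0: {G} ∩ {G} = {G} (intersection, +0)
ACS@0: {G} ∪ {A} = {A,G} (union, +1)
MP@0: {G} ∩ {G} = {G} (intersection, +0)
ACMPS@0: {A,G} ∩ {G} = {G} (intersection, +0)
AC@1: {T} ∪ {C} = {C,T} (union, +1)
ACS@1: {C,T} ∪ {A} = {A,C,T} (union, +1)
MP@1: {A} ∪ {G} = {A,G} (union, +1)
ACMPS@1: {A,C,T} ∩ {A,G} = {A} (intersection, +0)
AC@2: {A} ∪ {C} = {A,C} (union, +1)
ACS@2: {A,C} ∩ {A} = {A} (intersection, +0)
MP@2: {A} ∩ {A} = {A} (intersection, +0)
ACMPS@2: {A} ∩ {A} = {A} (intersection, +0)
per-site changes: [1, 3, 1]; total = 5

5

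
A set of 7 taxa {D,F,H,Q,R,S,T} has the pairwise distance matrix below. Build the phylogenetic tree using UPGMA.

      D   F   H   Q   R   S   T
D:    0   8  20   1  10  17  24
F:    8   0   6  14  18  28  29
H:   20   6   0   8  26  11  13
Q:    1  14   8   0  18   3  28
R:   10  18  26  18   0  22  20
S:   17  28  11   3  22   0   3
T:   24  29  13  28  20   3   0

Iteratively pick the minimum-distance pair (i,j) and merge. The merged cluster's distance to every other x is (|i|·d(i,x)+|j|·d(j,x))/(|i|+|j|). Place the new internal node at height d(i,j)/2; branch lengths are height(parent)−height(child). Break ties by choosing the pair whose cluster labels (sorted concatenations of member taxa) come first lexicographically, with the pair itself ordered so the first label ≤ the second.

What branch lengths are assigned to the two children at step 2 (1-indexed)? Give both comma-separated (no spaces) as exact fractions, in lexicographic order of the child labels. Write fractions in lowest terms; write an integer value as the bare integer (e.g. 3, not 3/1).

3/2,3/2

1. join D+Q (d=1) ⇒ DQ; edges |D|=1/2, |Q|=1/2
  updated: d(DQ,F)=11, d(DQ,H)=14, d(DQ,R)=14, d(DQ,S)=10, d(DQ,T)=26
2. join S+T (d=3) ⇒ ST; edges |S|=3/2, |T|=3/2
  updated: d(DQ,ST)=18, d(F,ST)=57/2, d(H,ST)=12, d(R,ST)=21
3. join F+H (d=6) ⇒ FH; edges |F|=3, |H|=3
  updated: d(DQ,FH)=25/2, d(FH,R)=22, d(FH,ST)=81/4
4. join DQ+FH (d=25/2) ⇒ DFHQ; edges |DQ|=23/4, |FH|=13/4
  updated: d(DFHQ,R)=18, d(DFHQ,ST)=153/8
5. join DFHQ+R (d=18) ⇒ DFHQR; edges |DFHQ|=11/4, |R|=9
  updated: d(DFHQR,ST)=39/2
6. join DFHQR+ST (d=39/2) ⇒ DFHQRST; edges |DFHQR|=3/4, |ST|=33/4
final tree: ((((D:1/2,Q:1/2):23/4,(F:3,H:3):13/4):11/4,R:9):3/4,(S:3/2,T:3/2):33/4)
total length: 159/4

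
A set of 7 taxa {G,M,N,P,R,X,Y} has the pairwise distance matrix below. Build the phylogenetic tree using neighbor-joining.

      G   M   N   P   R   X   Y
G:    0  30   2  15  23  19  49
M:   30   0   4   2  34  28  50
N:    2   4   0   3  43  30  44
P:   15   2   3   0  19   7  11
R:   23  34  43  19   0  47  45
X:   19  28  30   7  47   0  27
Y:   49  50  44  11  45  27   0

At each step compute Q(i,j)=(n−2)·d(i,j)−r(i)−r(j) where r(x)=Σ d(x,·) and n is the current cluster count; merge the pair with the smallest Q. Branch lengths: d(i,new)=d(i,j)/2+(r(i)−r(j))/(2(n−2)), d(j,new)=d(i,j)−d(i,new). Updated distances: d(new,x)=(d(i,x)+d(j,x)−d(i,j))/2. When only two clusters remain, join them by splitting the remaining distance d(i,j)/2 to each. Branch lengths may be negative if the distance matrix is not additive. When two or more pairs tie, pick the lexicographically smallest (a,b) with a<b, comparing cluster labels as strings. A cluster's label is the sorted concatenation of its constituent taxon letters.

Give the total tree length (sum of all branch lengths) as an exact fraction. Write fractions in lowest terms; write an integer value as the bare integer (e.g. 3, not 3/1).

1. join G+N (d=2, Q=-254) ⇒ GN; edges |G|=11/5, |N|=-1/5
  updated: d(GN,M)=16, d(GN,P)=8, d(GN,R)=32, d(GN,X)=47/2, d(GN,Y)=91/2
2. join X+Y (d=27, Q=-203) ⇒ XY; edges |X|=31/4, |Y|=77/4
  updated: d(GN,XY)=21, d(M,XY)=51/2, d(P,XY)=-9/2, d(R,XY)=65/2
3. join P+XY (d=-9/2, Q=-225/2) ⇒ PXY; edges |P|=-127/12, |XY|=73/12
  updated: d(GN,PXY)=67/4, d(M,PXY)=16, d(PXY,R)=28
4. join GN+M (d=16, Q=-395/4) ⇒ GMN; edges |GN|=123/16, |M|=133/16
  updated: d(GMN,PXY)=67/8, d(GMN,R)=25
5. join GMN+PXY (d=67/8, Q=-491/8) ⇒ GMNPXY; edges |GMN|=43/16, |PXY|=91/16
  updated: d(GMNPXY,R)=357/16
6. join GMNPXY+R (d=357/16) ⇒ GMNPRXY; edges |GMNPXY|=357/32, |R|=357/32
final tree: ((((G:11/5,N:-1/5):123/16,M:133/16):43/16,(P:-127/12,(X:31/4,Y:77/4):73/12):91/16):357/32,R:357/32)
total length: 1139/16

1139/16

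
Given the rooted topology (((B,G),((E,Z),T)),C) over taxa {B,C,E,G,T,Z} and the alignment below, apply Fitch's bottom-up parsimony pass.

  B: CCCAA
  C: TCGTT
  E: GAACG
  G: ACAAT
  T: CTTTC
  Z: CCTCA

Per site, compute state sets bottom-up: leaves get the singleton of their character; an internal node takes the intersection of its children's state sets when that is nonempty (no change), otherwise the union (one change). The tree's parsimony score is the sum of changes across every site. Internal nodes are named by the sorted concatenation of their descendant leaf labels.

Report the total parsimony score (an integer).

15

BG@0: {C} ∪ {A} = {A,C} (union, +1)
EZ@0: {G} ∪ {C} = {C,G} (union, +1)
ETZ@0: {C,G} ∩ {C} = {C} (intersection, +0)
BEGTZ@0: {A,C} ∩ {C} = {C} (intersection, +0)
BCEGTZ@0: {C} ∪ {T} = {C,T} (union, +1)
BG@1: {C} ∩ {C} = {C} (intersection, +0)
EZ@1: {A} ∪ {C} = {A,C} (union, +1)
ETZ@1: {A,C} ∪ {T} = {A,C,T} (union, +1)
BEGTZ@1: {C} ∩ {A,C,T} = {C} (intersection, +0)
BCEGTZ@1: {C} ∩ {C} = {C} (intersection, +0)
BG@2: {C} ∪ {A} = {A,C} (union, +1)
EZ@2: {A} ∪ {T} = {A,T} (union, +1)
ETZ@2: {A,T} ∩ {T} = {T} (intersection, +0)
BEGTZ@2: {A,C} ∪ {T} = {A,C,T} (union, +1)
BCEGTZ@2: {A,C,T} ∪ {G} = {A,C,G,T} (union, +1)
BG@3: {A} ∩ {A} = {A} (intersection, +0)
EZ@3: {C} ∩ {C} = {C} (intersection, +0)
ETZ@3: {C} ∪ {T} = {C,T} (union, +1)
BEGTZ@3: {A} ∪ {C,T} = {A,C,T} (union, +1)
BCEGTZ@3: {A,C,T} ∩ {T} = {T} (intersection, +0)
BG@4: {A} ∪ {T} = {A,T} (union, +1)
EZ@4: {G} ∪ {A} = {A,G} (union, +1)
ETZ@4: {A,G} ∪ {C} = {A,C,G} (union, +1)
BEGTZ@4: {A,T} ∩ {A,C,G} = {A} (intersection, +0)
BCEGTZ@4: {A} ∪ {T} = {A,T} (union, +1)
per-site changes: [3, 2, 4, 2, 4]; total = 15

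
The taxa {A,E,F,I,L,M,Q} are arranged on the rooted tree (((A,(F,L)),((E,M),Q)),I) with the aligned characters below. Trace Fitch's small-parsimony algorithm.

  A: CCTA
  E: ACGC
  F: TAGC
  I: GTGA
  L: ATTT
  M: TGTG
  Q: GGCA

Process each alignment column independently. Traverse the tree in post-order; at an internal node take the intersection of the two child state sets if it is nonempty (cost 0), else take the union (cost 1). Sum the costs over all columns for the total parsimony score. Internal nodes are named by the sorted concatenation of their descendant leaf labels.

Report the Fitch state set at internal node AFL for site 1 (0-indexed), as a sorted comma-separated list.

[col 0] FL: children F:{T}, L:{A} ∪→ {A,T}; cost 1
[col 0] AFL: children A:{C}, FL:{A,T} ∪→ {A,C,T}; cost 1
[col 0] EM: children E:{A}, M:{T} ∪→ {A,T}; cost 1
[col 0] EMQ: children EM:{A,T}, Q:{G} ∪→ {A,G,T}; cost 1
[col 0] AEFLMQ: children AFL:{A,C,T}, EMQ:{A,G,T} ∩→ {A,T}; cost 0
[col 0] AEFILMQ: children AEFLMQ:{A,T}, I:{G} ∪→ {A,G,T}; cost 1
[col 1] FL: children F:{A}, L:{T} ∪→ {A,T}; cost 1
[col 1] AFL: children A:{C}, FL:{A,T} ∪→ {A,C,T}; cost 1
[col 1] EM: children E:{C}, M:{G} ∪→ {C,G}; cost 1
[col 1] EMQ: children EM:{C,G}, Q:{G} ∩→ {G}; cost 0
[col 1] AEFLMQ: children AFL:{A,C,T}, EMQ:{G} ∪→ {A,C,G,T}; cost 1
[col 1] AEFILMQ: children AEFLMQ:{A,C,G,T}, I:{T} ∩→ {T}; cost 0
[col 2] FL: children F:{G}, L:{T} ∪→ {G,T}; cost 1
[col 2] AFL: children A:{T}, FL:{G,T} ∩→ {T}; cost 0
[col 2] EM: children E:{G}, M:{T} ∪→ {G,T}; cost 1
[col 2] EMQ: children EM:{G,T}, Q:{C} ∪→ {C,G,T}; cost 1
[col 2] AEFLMQ: children AFL:{T}, EMQ:{C,G,T} ∩→ {T}; cost 0
[col 2] AEFILMQ: children AEFLMQ:{T}, I:{G} ∪→ {G,T}; cost 1
[col 3] FL: children F:{C}, L:{T} ∪→ {C,T}; cost 1
[col 3] AFL: children A:{A}, FL:{C,T} ∪→ {A,C,T}; cost 1
[col 3] EM: children E:{C}, M:{G} ∪→ {C,G}; cost 1
[col 3] EMQ: children EM:{C,G}, Q:{A} ∪→ {A,C,G}; cost 1
[col 3] AEFLMQ: children AFL:{A,C,T}, EMQ:{A,C,G} ∩→ {A,C}; cost 0
[col 3] AEFILMQ: children AEFLMQ:{A,C}, I:{A} ∩→ {A}; cost 0
per-site changes: [5, 4, 4, 4]; total = 17

A,C,T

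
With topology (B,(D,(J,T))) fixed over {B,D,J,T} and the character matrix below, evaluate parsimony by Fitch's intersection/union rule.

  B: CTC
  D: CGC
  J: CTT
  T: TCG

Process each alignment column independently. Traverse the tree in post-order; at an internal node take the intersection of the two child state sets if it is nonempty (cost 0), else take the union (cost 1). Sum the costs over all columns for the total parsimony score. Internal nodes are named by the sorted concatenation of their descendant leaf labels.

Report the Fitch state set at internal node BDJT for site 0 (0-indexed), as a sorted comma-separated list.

site 0, node JT: J={C} ∪ T={T} → {C,T} (+1)
site 0, node DJT: D={C} ∩ JT={C,T} → {C} (+0)
site 0, node BDJT: B={C} ∩ DJT={C} → {C} (+0)
site 1, node JT: J={T} ∪ T={C} → {C,T} (+1)
site 1, node DJT: D={G} ∪ JT={C,T} → {C,G,T} (+1)
site 1, node BDJT: B={T} ∩ DJT={C,G,T} → {T} (+0)
site 2, node JT: J={T} ∪ T={G} → {G,T} (+1)
site 2, node DJT: D={C} ∪ JT={G,T} → {C,G,T} (+1)
site 2, node BDJT: B={C} ∩ DJT={C,G,T} → {C} (+0)
per-site changes: [1, 2, 2]; total = 5

C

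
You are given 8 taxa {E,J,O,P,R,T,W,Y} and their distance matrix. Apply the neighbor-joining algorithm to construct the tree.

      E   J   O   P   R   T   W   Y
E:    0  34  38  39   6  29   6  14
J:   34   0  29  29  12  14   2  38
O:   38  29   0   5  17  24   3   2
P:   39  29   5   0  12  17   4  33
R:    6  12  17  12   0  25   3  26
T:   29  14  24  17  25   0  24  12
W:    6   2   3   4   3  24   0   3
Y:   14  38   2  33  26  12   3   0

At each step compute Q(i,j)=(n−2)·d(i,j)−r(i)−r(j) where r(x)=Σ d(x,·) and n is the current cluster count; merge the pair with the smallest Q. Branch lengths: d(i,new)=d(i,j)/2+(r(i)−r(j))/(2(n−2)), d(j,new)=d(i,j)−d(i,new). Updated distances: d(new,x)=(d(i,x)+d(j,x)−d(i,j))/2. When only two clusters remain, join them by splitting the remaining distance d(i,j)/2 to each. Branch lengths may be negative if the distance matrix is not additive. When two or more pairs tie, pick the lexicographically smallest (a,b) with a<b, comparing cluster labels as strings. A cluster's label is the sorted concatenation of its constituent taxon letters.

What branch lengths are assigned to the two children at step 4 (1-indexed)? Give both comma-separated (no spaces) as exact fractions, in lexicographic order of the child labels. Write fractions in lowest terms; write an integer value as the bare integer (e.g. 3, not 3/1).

1. join O+Y (d=2, Q=-234) ⇒ OY; edges |O|=1/6, |Y|=11/6
  updated: d(E,OY)=25, d(J,OY)=65/2, d(OY,P)=18, d(OY,R)=41/2, d(OY,T)=17, d(OY,W)=2
2. join E+R (d=6, Q=-375/2) ⇒ ER; edges |E|=181/20, |R|=-61/20
  updated: d(ER,J)=20, d(ER,OY)=79/4, d(ER,P)=45/2, d(ER,T)=24, d(ER,W)=3/2
3. join J+T (d=14, Q=-275/2) ⇒ JT; edges |J|=115/16, |T|=109/16
  updated: d(ER,JT)=15, d(JT,OY)=71/4, d(JT,P)=16, d(JT,W)=6
4. join ER+JT (d=15, Q=-137/2) ⇒ EJRT; edges |ER|=49/6, |JT|=41/6
  updated: d(EJRT,OY)=45/4, d(EJRT,P)=47/4, d(EJRT,W)=-15/4
5. join EJRT+P (d=47/4, Q=-59/2) ⇒ EJPRT; edges |EJRT|=9/4, |P|=19/2
  updated: d(EJPRT,OY)=35/4, d(EJPRT,W)=-23/4
6. join EJPRT+OY (d=35/4, Q=-5) ⇒ EJOPRTY; edges |EJPRT|=1/2, |OY|=33/4
  updated: d(EJOPRTY,W)=-25/4
7. join EJOPRTY+W (d=-25/4) ⇒ EJOPRTWY; edges |EJOPRTY|=-25/8, |W|=-25/8
final tree: (((((E:181/20,R:-61/20):49/6,(J:115/16,T:109/16):41/6):9/4,P:19/2):1/2,(O:1/6,Y:11/6):33/4):-25/8,W:-25/8)
total length: 205/4

49/6,41/6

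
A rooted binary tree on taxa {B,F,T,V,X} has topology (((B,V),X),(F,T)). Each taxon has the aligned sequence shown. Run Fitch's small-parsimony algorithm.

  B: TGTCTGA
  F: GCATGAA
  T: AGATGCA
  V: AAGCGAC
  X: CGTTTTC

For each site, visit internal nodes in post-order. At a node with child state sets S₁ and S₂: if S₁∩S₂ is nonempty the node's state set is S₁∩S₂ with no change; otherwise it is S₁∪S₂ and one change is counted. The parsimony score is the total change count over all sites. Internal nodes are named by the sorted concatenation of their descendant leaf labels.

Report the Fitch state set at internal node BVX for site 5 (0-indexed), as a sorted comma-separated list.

A,G,T

site 0, node BV: B={T} ∪ V={A} → {A,T} (+1)
site 0, node BVX: BV={A,T} ∪ X={C} → {A,C,T} (+1)
site 0, node FT: F={G} ∪ T={A} → {A,G} (+1)
site 0, node BFTVX: BVX={A,C,T} ∩ FT={A,G} → {A} (+0)
site 1, node BV: B={G} ∪ V={A} → {A,G} (+1)
site 1, node BVX: BV={A,G} ∩ X={G} → {G} (+0)
site 1, node FT: F={C} ∪ T={G} → {C,G} (+1)
site 1, node BFTVX: BVX={G} ∩ FT={C,G} → {G} (+0)
site 2, node BV: B={T} ∪ V={G} → {G,T} (+1)
site 2, node BVX: BV={G,T} ∩ X={T} → {T} (+0)
site 2, node FT: F={A} ∩ T={A} → {A} (+0)
site 2, node BFTVX: BVX={T} ∪ FT={A} → {A,T} (+1)
site 3, node BV: B={C} ∩ V={C} → {C} (+0)
site 3, node BVX: BV={C} ∪ X={T} → {C,T} (+1)
site 3, node FT: F={T} ∩ T={T} → {T} (+0)
site 3, node BFTVX: BVX={C,T} ∩ FT={T} → {T} (+0)
site 4, node BV: B={T} ∪ V={G} → {G,T} (+1)
site 4, node BVX: BV={G,T} ∩ X={T} → {T} (+0)
site 4, node FT: F={G} ∩ T={G} → {G} (+0)
site 4, node BFTVX: BVX={T} ∪ FT={G} → {G,T} (+1)
site 5, node BV: B={G} ∪ V={A} → {A,G} (+1)
site 5, node BVX: BV={A,G} ∪ X={T} → {A,G,T} (+1)
site 5, node FT: F={A} ∪ T={C} → {A,C} (+1)
site 5, node BFTVX: BVX={A,G,T} ∩ FT={A,C} → {A} (+0)
site 6, node BV: B={A} ∪ V={C} → {A,C} (+1)
site 6, node BVX: BV={A,C} ∩ X={C} → {C} (+0)
site 6, node FT: F={A} ∩ T={A} → {A} (+0)
site 6, node BFTVX: BVX={C} ∪ FT={A} → {A,C} (+1)
per-site changes: [3, 2, 2, 1, 2, 3, 2]; total = 15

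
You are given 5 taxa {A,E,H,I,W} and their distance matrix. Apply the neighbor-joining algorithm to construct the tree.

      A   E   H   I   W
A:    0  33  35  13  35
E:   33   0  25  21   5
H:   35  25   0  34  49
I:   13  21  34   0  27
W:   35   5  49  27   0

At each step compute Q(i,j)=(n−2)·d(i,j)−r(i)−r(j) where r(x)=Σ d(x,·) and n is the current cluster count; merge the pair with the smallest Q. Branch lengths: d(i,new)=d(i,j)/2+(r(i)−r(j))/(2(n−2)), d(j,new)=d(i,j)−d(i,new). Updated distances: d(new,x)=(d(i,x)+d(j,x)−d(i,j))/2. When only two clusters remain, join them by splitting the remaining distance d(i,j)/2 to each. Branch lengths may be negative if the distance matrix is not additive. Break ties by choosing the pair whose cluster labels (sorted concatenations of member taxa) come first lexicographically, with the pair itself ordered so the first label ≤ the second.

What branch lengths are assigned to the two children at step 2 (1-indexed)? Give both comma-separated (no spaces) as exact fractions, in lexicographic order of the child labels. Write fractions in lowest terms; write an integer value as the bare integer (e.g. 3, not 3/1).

37/4,15/4

step 1: merge (E,W) at d=5, Q=-185; branch lengths E→-17/6, W→47/6; new cluster EW
  updated: d(A,EW)=63/2, d(EW,H)=69/2, d(EW,I)=43/2
step 2: merge (A,I) at d=13, Q=-122; branch lengths A→37/4, I→15/4; new cluster AI
  updated: d(AI,EW)=20, d(AI,H)=28
step 3: merge (AI,EW) at d=20, Q=-165/2; branch lengths AI→27/4, EW→53/4; new cluster AEIW
  updated: d(AEIW,H)=85/4
step 4: merge (AEIW,H) at d=85/4; branch lengths AEIW→85/8, H→85/8; new cluster AEHIW
final tree: (((A:37/4,I:15/4):27/4,(E:-17/6,W:47/6):53/4):85/8,H:85/8)
total length: 237/4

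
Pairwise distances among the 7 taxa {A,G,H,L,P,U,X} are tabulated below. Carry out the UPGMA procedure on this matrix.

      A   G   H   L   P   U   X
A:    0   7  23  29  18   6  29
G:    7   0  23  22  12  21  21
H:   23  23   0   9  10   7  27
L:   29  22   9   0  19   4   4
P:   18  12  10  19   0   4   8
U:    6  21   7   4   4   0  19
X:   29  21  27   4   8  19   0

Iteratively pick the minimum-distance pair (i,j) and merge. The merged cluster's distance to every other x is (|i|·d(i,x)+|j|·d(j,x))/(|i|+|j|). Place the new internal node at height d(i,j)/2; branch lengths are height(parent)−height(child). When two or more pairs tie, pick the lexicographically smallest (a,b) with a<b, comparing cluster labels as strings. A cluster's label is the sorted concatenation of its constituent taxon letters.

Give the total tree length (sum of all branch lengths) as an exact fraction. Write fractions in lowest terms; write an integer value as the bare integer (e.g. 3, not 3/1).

2449/60

1. join L+U (d=4) ⇒ LU; edges |L|=2, |U|=2
  updated: d(A,LU)=35/2, d(G,LU)=43/2, d(H,LU)=8, d(LU,P)=23/2, d(LU,X)=23/2
2. join A+G (d=7) ⇒ AG; edges |A|=7/2, |G|=7/2
  updated: d(AG,H)=23, d(AG,LU)=39/2, d(AG,P)=15, d(AG,X)=25
3. join H+LU (d=8) ⇒ HLU; edges |H|=4, |LU|=2
  updated: d(AG,HLU)=62/3, d(HLU,P)=11, d(HLU,X)=50/3
4. join P+X (d=8) ⇒ PX; edges |P|=4, |X|=4
  updated: d(AG,PX)=20, d(HLU,PX)=83/6
5. join HLU+PX (d=83/6) ⇒ HLPUX; edges |HLU|=35/12, |PX|=35/12
  updated: d(AG,HLPUX)=102/5
6. join AG+HLPUX (d=102/5) ⇒ AGHLPUX; edges |AG|=67/10, |HLPUX|=197/60
final tree: ((A:7/2,G:7/2):67/10,((H:4,(L:2,U:2):2):35/12,(P:4,X:4):35/12):197/60)
total length: 2449/60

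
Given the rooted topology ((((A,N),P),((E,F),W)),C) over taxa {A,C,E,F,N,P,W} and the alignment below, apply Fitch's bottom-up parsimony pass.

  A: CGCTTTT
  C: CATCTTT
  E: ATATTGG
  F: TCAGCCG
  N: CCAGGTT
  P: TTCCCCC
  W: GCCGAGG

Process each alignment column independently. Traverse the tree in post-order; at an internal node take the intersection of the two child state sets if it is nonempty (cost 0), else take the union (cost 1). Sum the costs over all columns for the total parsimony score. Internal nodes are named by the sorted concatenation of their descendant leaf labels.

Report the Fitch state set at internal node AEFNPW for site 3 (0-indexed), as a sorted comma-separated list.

site 0, node AN: A={C} ∩ N={C} → {C} (+0)
site 0, node ANP: AN={C} ∪ P={T} → {C,T} (+1)
site 0, node EF: E={A} ∪ F={T} → {A,T} (+1)
site 0, node EFW: EF={A,T} ∪ W={G} → {A,G,T} (+1)
site 0, node AEFNPW: ANP={C,T} ∩ EFW={A,G,T} → {T} (+0)
site 0, node ACEFNPW: AEFNPW={T} ∪ C={C} → {C,T} (+1)
site 1, node AN: A={G} ∪ N={C} → {C,G} (+1)
site 1, node ANP: AN={C,G} ∪ P={T} → {C,G,T} (+1)
site 1, node EF: E={T} ∪ F={C} → {C,T} (+1)
site 1, node EFW: EF={C,T} ∩ W={C} → {C} (+0)
site 1, node AEFNPW: ANP={C,G,T} ∩ EFW={C} → {C} (+0)
site 1, node ACEFNPW: AEFNPW={C} ∪ C={A} → {A,C} (+1)
site 2, node AN: A={C} ∪ N={A} → {A,C} (+1)
site 2, node ANP: AN={A,C} ∩ P={C} → {C} (+0)
site 2, node EF: E={A} ∩ F={A} → {A} (+0)
site 2, node EFW: EF={A} ∪ W={C} → {A,C} (+1)
site 2, node AEFNPW: ANP={C} ∩ EFW={A,C} → {C} (+0)
site 2, node ACEFNPW: AEFNPW={C} ∪ C={T} → {C,T} (+1)
site 3, node AN: A={T} ∪ N={G} → {G,T} (+1)
site 3, node ANP: AN={G,T} ∪ P={C} → {C,G,T} (+1)
site 3, node EF: E={T} ∪ F={G} → {G,T} (+1)
site 3, node EFW: EF={G,T} ∩ W={G} → {G} (+0)
site 3, node AEFNPW: ANP={C,G,T} ∩ EFW={G} → {G} (+0)
site 3, node ACEFNPW: AEFNPW={G} ∪ C={C} → {C,G} (+1)
site 4, node AN: A={T} ∪ N={G} → {G,T} (+1)
site 4, node ANP: AN={G,T} ∪ P={C} → {C,G,T} (+1)
site 4, node EF: E={T} ∪ F={C} → {C,T} (+1)
site 4, node EFW: EF={C,T} ∪ W={A} → {A,C,T} (+1)
site 4, node AEFNPW: ANP={C,G,T} ∩ EFW={A,C,T} → {C,T} (+0)
site 4, node ACEFNPW: AEFNPW={C,T} ∩ C={T} → {T} (+0)
site 5, node AN: A={T} ∩ N={T} → {T} (+0)
site 5, node ANP: AN={T} ∪ P={C} → {C,T} (+1)
site 5, node EF: E={G} ∪ F={C} → {C,G} (+1)
site 5, node EFW: EF={C,G} ∩ W={G} → {G} (+0)
site 5, node AEFNPW: ANP={C,T} ∪ EFW={G} → {C,G,T} (+1)
site 5, node ACEFNPW: AEFNPW={C,G,T} ∩ C={T} → {T} (+0)
site 6, node AN: A={T} ∩ N={T} → {T} (+0)
site 6, node ANP: AN={T} ∪ P={C} → {C,T} (+1)
site 6, node EF: E={G} ∩ F={G} → {G} (+0)
site 6, node EFW: EF={G} ∩ W={G} → {G} (+0)
site 6, node AEFNPW: ANP={C,T} ∪ EFW={G} → {C,G,T} (+1)
site 6, node ACEFNPW: AEFNPW={C,G,T} ∩ C={T} → {T} (+0)
per-site changes: [4, 4, 3, 4, 4, 3, 2]; total = 24

G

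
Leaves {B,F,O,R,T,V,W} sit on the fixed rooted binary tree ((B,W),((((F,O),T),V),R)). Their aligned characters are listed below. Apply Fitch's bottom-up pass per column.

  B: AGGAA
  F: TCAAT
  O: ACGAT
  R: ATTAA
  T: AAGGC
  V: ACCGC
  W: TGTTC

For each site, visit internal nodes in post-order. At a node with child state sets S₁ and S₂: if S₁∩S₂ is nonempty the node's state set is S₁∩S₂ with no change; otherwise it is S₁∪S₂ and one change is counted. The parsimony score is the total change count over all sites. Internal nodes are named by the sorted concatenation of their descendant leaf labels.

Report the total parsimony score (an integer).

15

site 0, node BW: B={A} ∪ W={T} → {A,T} (+1)
site 0, node FO: F={T} ∪ O={A} → {A,T} (+1)
site 0, node FOT: FO={A,T} ∩ T={A} → {A} (+0)
site 0, node FOTV: FOT={A} ∩ V={A} → {A} (+0)
site 0, node FORTV: FOTV={A} ∩ R={A} → {A} (+0)
site 0, node BFORTVW: BW={A,T} ∩ FORTV={A} → {A} (+0)
site 1, node BW: B={G} ∩ W={G} → {G} (+0)
site 1, node FO: F={C} ∩ O={C} → {C} (+0)
site 1, node FOT: FO={C} ∪ T={A} → {A,C} (+1)
site 1, node FOTV: FOT={A,C} ∩ V={C} → {C} (+0)
site 1, node FORTV: FOTV={C} ∪ R={T} → {C,T} (+1)
site 1, node BFORTVW: BW={G} ∪ FORTV={C,T} → {C,G,T} (+1)
site 2, node BW: B={G} ∪ W={T} → {G,T} (+1)
site 2, node FO: F={A} ∪ O={G} → {A,G} (+1)
site 2, node FOT: FO={A,G} ∩ T={G} → {G} (+0)
site 2, node FOTV: FOT={G} ∪ V={C} → {C,G} (+1)
site 2, node FORTV: FOTV={C,G} ∪ R={T} → {C,G,T} (+1)
site 2, node BFORTVW: BW={G,T} ∩ FORTV={C,G,T} → {G,T} (+0)
site 3, node BW: B={A} ∪ W={T} → {A,T} (+1)
site 3, node FO: F={A} ∩ O={A} → {A} (+0)
site 3, node FOT: FO={A} ∪ T={G} → {A,G} (+1)
site 3, node FOTV: FOT={A,G} ∩ V={G} → {G} (+0)
site 3, node FORTV: FOTV={G} ∪ R={A} → {A,G} (+1)
site 3, node BFORTVW: BW={A,T} ∩ FORTV={A,G} → {A} (+0)
site 4, node BW: B={A} ∪ W={C} → {A,C} (+1)
site 4, node FO: F={T} ∩ O={T} → {T} (+0)
site 4, node FOT: FO={T} ∪ T={C} → {C,T} (+1)
site 4, node FOTV: FOT={C,T} ∩ V={C} → {C} (+0)
site 4, node FORTV: FOTV={C} ∪ R={A} → {A,C} (+1)
site 4, node BFORTVW: BW={A,C} ∩ FORTV={A,C} → {A,C} (+0)
per-site changes: [2, 3, 4, 3, 3]; total = 15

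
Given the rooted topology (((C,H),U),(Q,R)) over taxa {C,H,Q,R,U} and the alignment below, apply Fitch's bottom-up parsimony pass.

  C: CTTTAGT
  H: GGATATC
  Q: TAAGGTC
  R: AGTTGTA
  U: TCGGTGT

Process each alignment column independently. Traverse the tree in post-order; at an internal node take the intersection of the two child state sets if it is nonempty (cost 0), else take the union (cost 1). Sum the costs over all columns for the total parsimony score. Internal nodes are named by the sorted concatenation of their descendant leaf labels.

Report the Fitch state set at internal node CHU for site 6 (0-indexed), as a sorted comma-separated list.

site 0, node CH: C={C} ∪ H={G} → {C,G} (+1)
site 0, node CHU: CH={C,G} ∪ U={T} → {C,G,T} (+1)
site 0, node QR: Q={T} ∪ R={A} → {A,T} (+1)
site 0, node CHQRU: CHU={C,G,T} ∩ QR={A,T} → {T} (+0)
site 1, node CH: C={T} ∪ H={G} → {G,T} (+1)
site 1, node CHU: CH={G,T} ∪ U={C} → {C,G,T} (+1)
site 1, node QR: Q={A} ∪ R={G} → {A,G} (+1)
site 1, node CHQRU: CHU={C,G,T} ∩ QR={A,G} → {G} (+0)
site 2, node CH: C={T} ∪ H={A} → {A,T} (+1)
site 2, node CHU: CH={A,T} ∪ U={G} → {A,G,T} (+1)
site 2, node QR: Q={A} ∪ R={T} → {A,T} (+1)
site 2, node CHQRU: CHU={A,G,T} ∩ QR={A,T} → {A,T} (+0)
site 3, node CH: C={T} ∩ H={T} → {T} (+0)
site 3, node CHU: CH={T} ∪ U={G} → {G,T} (+1)
site 3, node QR: Q={G} ∪ R={T} → {G,T} (+1)
site 3, node CHQRU: CHU={G,T} ∩ QR={G,T} → {G,T} (+0)
site 4, node CH: C={A} ∩ H={A} → {A} (+0)
site 4, node CHU: CH={A} ∪ U={T} → {A,T} (+1)
site 4, node QR: Q={G} ∩ R={G} → {G} (+0)
site 4, node CHQRU: CHU={A,T} ∪ QR={G} → {A,G,T} (+1)
site 5, node CH: C={G} ∪ H={T} → {G,T} (+1)
site 5, node CHU: CH={G,T} ∩ U={G} → {G} (+0)
site 5, node QR: Q={T} ∩ R={T} → {T} (+0)
site 5, node CHQRU: CHU={G} ∪ QR={T} → {G,T} (+1)
site 6, node CH: C={T} ∪ H={C} → {C,T} (+1)
site 6, node CHU: CH={C,T} ∩ U={T} → {T} (+0)
site 6, node QR: Q={C} ∪ R={A} → {A,C} (+1)
site 6, node CHQRU: CHU={T} ∪ QR={A,C} → {A,C,T} (+1)
per-site changes: [3, 3, 3, 2, 2, 2, 3]; total = 18

T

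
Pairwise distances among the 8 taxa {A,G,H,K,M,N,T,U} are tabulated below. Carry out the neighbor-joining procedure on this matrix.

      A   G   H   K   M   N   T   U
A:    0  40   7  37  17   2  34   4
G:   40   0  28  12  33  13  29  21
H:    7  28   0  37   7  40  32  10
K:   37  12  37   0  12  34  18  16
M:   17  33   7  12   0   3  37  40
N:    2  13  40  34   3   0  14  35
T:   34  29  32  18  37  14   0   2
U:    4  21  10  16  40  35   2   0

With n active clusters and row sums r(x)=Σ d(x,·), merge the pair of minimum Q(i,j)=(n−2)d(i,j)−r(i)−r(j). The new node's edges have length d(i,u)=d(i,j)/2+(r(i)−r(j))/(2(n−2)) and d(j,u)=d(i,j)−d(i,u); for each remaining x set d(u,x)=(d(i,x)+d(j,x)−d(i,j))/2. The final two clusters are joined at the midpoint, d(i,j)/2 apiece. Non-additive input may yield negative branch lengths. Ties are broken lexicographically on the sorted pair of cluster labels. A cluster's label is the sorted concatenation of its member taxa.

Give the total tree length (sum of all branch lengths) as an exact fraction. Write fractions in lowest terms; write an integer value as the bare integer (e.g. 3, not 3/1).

463/8

iteration 1: select T,U (d=2, Q=-282); attach at lengths (25/6, -13/6); label the merged cluster TU
  updated: d(A,TU)=18, d(G,TU)=24, d(H,TU)=20, d(K,TU)=16, d(M,TU)=75/2, d(N,TU)=47/2
iteration 2: select G,K (d=12, Q=-238); attach at lengths (31/5, 29/5); label the merged cluster GK
  updated: d(A,GK)=65/2, d(GK,H)=53/2, d(GK,M)=33/2, d(GK,N)=35/2, d(GK,TU)=14
iteration 3: select GK,TU (d=14, Q=-164); attach at lengths (25/4, 31/4); label the merged cluster GKTU
  updated: d(A,GKTU)=73/4, d(GKTU,H)=65/4, d(GKTU,M)=20, d(GKTU,N)=27/2
iteration 4: select A,N (d=2, Q=-387/4); attach at lengths (-11/8, 27/8); label the merged cluster AN
  updated: d(AN,GKTU)=119/8, d(AN,H)=45/2, d(AN,M)=9
iteration 5: select AN,GKTU (d=119/8, Q=-271/4); attach at lengths (25/4, 69/8); label the merged cluster AGKNTU
  updated: d(AGKNTU,H)=191/16, d(AGKNTU,M)=113/16
iteration 6: select AGKNTU,H (d=191/16, Q=-26); attach at lengths (6, 95/16); label the merged cluster AGHKNTU
  updated: d(AGHKNTU,M)=17/16
iteration 7: select AGHKNTU,M (d=17/16); attach at lengths (17/32, 17/32); label the merged cluster AGHKMNTU
final tree: ((((A:-11/8,N:27/8):25/4,((G:31/5,K:29/5):25/4,(T:25/6,U:-13/6):31/4):69/8):6,H:95/16):17/32,M:17/32)
total length: 463/8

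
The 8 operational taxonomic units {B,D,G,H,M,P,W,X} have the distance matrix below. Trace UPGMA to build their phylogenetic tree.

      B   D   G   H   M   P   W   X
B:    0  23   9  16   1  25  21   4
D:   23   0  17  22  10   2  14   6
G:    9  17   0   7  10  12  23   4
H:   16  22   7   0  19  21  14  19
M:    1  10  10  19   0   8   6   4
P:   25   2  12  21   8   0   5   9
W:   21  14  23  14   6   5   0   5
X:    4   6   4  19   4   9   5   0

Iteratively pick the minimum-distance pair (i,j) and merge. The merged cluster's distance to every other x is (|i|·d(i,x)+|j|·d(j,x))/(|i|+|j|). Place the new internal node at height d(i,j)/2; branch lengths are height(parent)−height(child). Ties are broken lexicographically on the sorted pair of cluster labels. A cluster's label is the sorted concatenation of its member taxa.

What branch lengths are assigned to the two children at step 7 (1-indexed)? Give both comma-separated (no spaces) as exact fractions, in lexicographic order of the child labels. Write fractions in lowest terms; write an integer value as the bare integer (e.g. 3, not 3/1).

1. join B+M (d=1) ⇒ BM; edges |B|=1/2, |M|=1/2
  updated: d(BM,D)=33/2, d(BM,G)=19/2, d(BM,H)=35/2, d(BM,P)=33/2, d(BM,W)=27/2, d(BM,X)=4
2. join D+P (d=2) ⇒ DP; edges |D|=1, |P|=1
  updated: d(BM,DP)=33/2, d(DP,G)=29/2, d(DP,H)=43/2, d(DP,W)=19/2, d(DP,X)=15/2
3. join BM+X (d=4) ⇒ BMX; edges |BM|=3/2, |X|=2
  updated: d(BMX,DP)=27/2, d(BMX,G)=23/3, d(BMX,H)=18, d(BMX,W)=32/3
4. join G+H (d=7) ⇒ GH; edges |G|=7/2, |H|=7/2
  updated: d(BMX,GH)=77/6, d(DP,GH)=18, d(GH,W)=37/2
5. join DP+W (d=19/2) ⇒ DPW; edges |DP|=15/4, |W|=19/4
  updated: d(BMX,DPW)=113/9, d(DPW,GH)=109/6
6. join BMX+DPW (d=113/9) ⇒ BDMPWX; edges |BMX|=77/18, |DPW|=55/36
  updated: d(BDMPWX,GH)=31/2
7. join BDMPWX+GH (d=31/2) ⇒ BDGHMPWX; edges |BDMPWX|=53/36, |GH|=17/4
final tree: ((((B:1/2,M:1/2):3/2,X:2):77/18,((D:1,P:1):15/4,W:19/4):55/36):53/36,(G:7/2,H:7/2):17/4)
total length: 1207/36

53/36,17/4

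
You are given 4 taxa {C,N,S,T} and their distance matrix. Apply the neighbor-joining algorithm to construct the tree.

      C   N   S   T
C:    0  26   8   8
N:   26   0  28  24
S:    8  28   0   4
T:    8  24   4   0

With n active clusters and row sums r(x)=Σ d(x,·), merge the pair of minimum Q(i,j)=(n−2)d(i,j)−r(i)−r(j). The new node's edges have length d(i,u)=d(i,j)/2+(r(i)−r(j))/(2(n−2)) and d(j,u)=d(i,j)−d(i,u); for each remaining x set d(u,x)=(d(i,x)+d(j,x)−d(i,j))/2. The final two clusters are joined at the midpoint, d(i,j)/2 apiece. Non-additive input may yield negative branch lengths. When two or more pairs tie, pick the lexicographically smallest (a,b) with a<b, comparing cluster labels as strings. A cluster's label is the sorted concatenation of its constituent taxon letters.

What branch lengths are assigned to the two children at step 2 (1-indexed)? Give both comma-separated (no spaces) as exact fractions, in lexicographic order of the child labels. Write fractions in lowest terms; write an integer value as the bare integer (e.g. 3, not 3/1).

2,3

step 1: merge (C,N) at d=26, Q=-68; branch lengths C→4, N→22; new cluster CN
  updated: d(CN,S)=5, d(CN,T)=3
step 2: merge (CN,S) at d=5, Q=-12; branch lengths CN→2, S→3; new cluster CNS
  updated: d(CNS,T)=1
step 3: merge (CNS,T) at d=1; branch lengths CNS→1/2, T→1/2; new cluster CNST
final tree: (((C:4,N:22):2,S:3):1/2,T:1/2)
total length: 32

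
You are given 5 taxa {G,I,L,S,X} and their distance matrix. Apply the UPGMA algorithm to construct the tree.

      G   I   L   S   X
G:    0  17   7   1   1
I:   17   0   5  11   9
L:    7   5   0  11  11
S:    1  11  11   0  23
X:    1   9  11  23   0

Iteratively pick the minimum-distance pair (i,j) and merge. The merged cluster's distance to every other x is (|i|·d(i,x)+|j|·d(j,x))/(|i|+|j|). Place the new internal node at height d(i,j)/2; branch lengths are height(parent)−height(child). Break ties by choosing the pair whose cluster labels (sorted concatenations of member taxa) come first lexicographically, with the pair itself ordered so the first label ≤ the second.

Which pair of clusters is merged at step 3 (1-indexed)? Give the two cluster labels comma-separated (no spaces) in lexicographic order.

IL,X

1. join G+S (d=1) ⇒ GS; edges |G|=1/2, |S|=1/2
  updated: d(GS,I)=14, d(GS,L)=9, d(GS,X)=12
2. join I+L (d=5) ⇒ IL; edges |I|=5/2, |L|=5/2
  updated: d(GS,IL)=23/2, d(IL,X)=10
3. join IL+X (d=10) ⇒ ILX; edges |IL|=5/2, |X|=5
  updated: d(GS,ILX)=35/3
4. join GS+ILX (d=35/3) ⇒ GILSX; edges |GS|=16/3, |ILX|=5/6
final tree: ((G:1/2,S:1/2):16/3,((I:5/2,L:5/2):5/2,X:5):5/6)
total length: 59/3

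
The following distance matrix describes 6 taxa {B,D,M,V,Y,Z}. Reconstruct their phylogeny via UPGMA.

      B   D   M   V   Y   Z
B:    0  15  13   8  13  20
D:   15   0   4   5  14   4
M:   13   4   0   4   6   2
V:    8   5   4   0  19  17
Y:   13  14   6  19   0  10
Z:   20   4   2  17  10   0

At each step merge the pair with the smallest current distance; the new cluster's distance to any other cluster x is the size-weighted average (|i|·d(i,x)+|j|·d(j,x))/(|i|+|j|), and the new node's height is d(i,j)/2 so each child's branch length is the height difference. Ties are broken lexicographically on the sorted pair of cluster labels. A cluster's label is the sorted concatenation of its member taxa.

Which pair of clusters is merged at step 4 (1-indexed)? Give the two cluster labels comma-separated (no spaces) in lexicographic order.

iteration 1: select M,Z (d=2); attach at lengths (1, 1); label the merged cluster MZ
  updated: d(B,MZ)=33/2, d(D,MZ)=4, d(MZ,V)=21/2, d(MZ,Y)=8
iteration 2: select D,MZ (d=4); attach at lengths (2, 1); label the merged cluster DMZ
  updated: d(B,DMZ)=16, d(DMZ,V)=26/3, d(DMZ,Y)=10
iteration 3: select B,V (d=8); attach at lengths (4, 4); label the merged cluster BV
  updated: d(BV,DMZ)=37/3, d(BV,Y)=16
iteration 4: select DMZ,Y (d=10); attach at lengths (3, 5); label the merged cluster DMYZ
  updated: d(BV,DMYZ)=53/4
iteration 5: select BV,DMYZ (d=53/4); attach at lengths (21/8, 13/8); label the merged cluster BDMVYZ
final tree: ((B:4,V:4):21/8,((D:2,(M:1,Z:1):1):3,Y:5):13/8)
total length: 101/4

DMZ,Y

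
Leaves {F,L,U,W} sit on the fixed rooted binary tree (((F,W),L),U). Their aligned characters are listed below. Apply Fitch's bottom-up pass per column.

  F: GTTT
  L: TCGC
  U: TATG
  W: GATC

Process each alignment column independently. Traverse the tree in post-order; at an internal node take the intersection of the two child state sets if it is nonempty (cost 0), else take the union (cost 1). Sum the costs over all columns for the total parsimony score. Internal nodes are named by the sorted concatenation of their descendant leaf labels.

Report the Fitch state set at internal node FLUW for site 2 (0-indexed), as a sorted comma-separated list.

T

FW@0: {G} ∩ {G} = {G} (intersection, +0)
FLW@0: {G} ∪ {T} = {G,T} (union, +1)
FLUW@0: {G,T} ∩ {T} = {T} (intersection, +0)
FW@1: {T} ∪ {A} = {A,T} (union, +1)
FLW@1: {A,T} ∪ {C} = {A,C,T} (union, +1)
FLUW@1: {A,C,T} ∩ {A} = {A} (intersection, +0)
FW@2: {T} ∩ {T} = {T} (intersection, +0)
FLW@2: {T} ∪ {G} = {G,T} (union, +1)
FLUW@2: {G,T} ∩ {T} = {T} (intersection, +0)
FW@3: {T} ∪ {C} = {C,T} (union, +1)
FLW@3: {C,T} ∩ {C} = {C} (intersection, +0)
FLUW@3: {C} ∪ {G} = {C,G} (union, +1)
per-site changes: [1, 2, 1, 2]; total = 6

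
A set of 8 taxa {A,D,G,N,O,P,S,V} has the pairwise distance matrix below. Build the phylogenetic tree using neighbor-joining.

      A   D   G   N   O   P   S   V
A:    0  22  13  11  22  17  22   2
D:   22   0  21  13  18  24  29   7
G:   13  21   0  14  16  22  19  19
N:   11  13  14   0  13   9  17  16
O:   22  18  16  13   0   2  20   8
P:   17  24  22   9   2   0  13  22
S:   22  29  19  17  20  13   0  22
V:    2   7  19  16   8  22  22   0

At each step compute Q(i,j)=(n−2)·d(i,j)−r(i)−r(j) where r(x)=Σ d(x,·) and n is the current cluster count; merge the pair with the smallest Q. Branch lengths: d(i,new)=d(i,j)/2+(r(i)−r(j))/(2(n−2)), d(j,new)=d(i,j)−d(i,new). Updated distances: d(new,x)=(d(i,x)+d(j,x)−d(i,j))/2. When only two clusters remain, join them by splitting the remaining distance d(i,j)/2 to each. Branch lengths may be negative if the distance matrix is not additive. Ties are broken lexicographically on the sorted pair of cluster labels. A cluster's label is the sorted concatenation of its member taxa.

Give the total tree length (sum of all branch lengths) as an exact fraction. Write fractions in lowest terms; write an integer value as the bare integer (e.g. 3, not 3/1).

step 1: merge (O,P) at d=2, Q=-196; branch lengths O→1/6, P→11/6; new cluster OP
  updated: d(A,OP)=37/2, d(D,OP)=20, d(G,OP)=18, d(N,OP)=10, d(OP,S)=31/2, d(OP,V)=14
step 2: merge (A,V) at d=2, Q=-317/2; branch lengths A→37/20, V→3/20; new cluster AV
  updated: d(AV,D)=27/2, d(AV,G)=15, d(AV,N)=25/2, d(AV,OP)=61/4, d(AV,S)=21
step 3: merge (AV,D) at d=27/2, Q=-479/4; branch lengths AV→139/32, D→293/32; new cluster ADV
  updated: d(ADV,G)=45/4, d(ADV,N)=6, d(ADV,OP)=87/8, d(ADV,S)=73/4
step 4: merge (OP,S) at d=31/2, Q=-621/8; branch lengths OP→83/16, S→165/16; new cluster OPS
  updated: d(ADV,OPS)=109/16, d(G,OPS)=43/4, d(N,OPS)=23/4
step 5: merge (ADV,N) at d=6, Q=-605/16; branch lengths ADV→165/64, N→219/64; new cluster ADNV
  updated: d(ADNV,G)=77/8, d(ADNV,OPS)=105/32
step 6: merge (ADNV,G) at d=77/8, Q=-757/32; branch lengths ADNV→69/64, G→547/64; new cluster ADGNV
  updated: d(ADGNV,OPS)=141/64
step 7: merge (ADGNV,OPS) at d=141/64; branch lengths ADGNV→141/128, OPS→141/128; new cluster ADGNOPSV
final tree: (((((A:37/20,V:3/20):139/32,D:293/32):165/64,N:219/64):69/64,G:547/64):141/128,((O:1/6,P:11/6):83/16,S:165/16):141/128)
total length: 3253/64

3253/64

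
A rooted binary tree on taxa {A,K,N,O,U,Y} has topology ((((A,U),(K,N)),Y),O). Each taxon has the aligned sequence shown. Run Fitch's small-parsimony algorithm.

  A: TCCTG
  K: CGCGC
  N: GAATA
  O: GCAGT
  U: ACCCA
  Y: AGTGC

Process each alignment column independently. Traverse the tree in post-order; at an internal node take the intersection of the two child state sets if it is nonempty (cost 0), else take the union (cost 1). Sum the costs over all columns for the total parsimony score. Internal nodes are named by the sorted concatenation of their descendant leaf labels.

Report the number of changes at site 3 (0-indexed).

site 0, node AU: A={T} ∪ U={A} → {A,T} (+1)
site 0, node KN: K={C} ∪ N={G} → {C,G} (+1)
site 0, node AKNU: AU={A,T} ∪ KN={C,G} → {A,C,G,T} (+1)
site 0, node AKNUY: AKNU={A,C,G,T} ∩ Y={A} → {A} (+0)
site 0, node AKNOUY: AKNUY={A} ∪ O={G} → {A,G} (+1)
site 1, node AU: A={C} ∩ U={C} → {C} (+0)
site 1, node KN: K={G} ∪ N={A} → {A,G} (+1)
site 1, node AKNU: AU={C} ∪ KN={A,G} → {A,C,G} (+1)
site 1, node AKNUY: AKNU={A,C,G} ∩ Y={G} → {G} (+0)
site 1, node AKNOUY: AKNUY={G} ∪ O={C} → {C,G} (+1)
site 2, node AU: A={C} ∩ U={C} → {C} (+0)
site 2, node KN: K={C} ∪ N={A} → {A,C} (+1)
site 2, node AKNU: AU={C} ∩ KN={A,C} → {C} (+0)
site 2, node AKNUY: AKNU={C} ∪ Y={T} → {C,T} (+1)
site 2, node AKNOUY: AKNUY={C,T} ∪ O={A} → {A,C,T} (+1)
site 3, node AU: A={T} ∪ U={C} → {C,T} (+1)
site 3, node KN: K={G} ∪ N={T} → {G,T} (+1)
site 3, node AKNU: AU={C,T} ∩ KN={G,T} → {T} (+0)
site 3, node AKNUY: AKNU={T} ∪ Y={G} → {G,T} (+1)
site 3, node AKNOUY: AKNUY={G,T} ∩ O={G} → {G} (+0)
site 4, node AU: A={G} ∪ U={A} → {A,G} (+1)
site 4, node KN: K={C} ∪ N={A} → {A,C} (+1)
site 4, node AKNU: AU={A,G} ∩ KN={A,C} → {A} (+0)
site 4, node AKNUY: AKNU={A} ∪ Y={C} → {A,C} (+1)
site 4, node AKNOUY: AKNUY={A,C} ∪ O={T} → {A,C,T} (+1)
per-site changes: [4, 3, 3, 3, 4]; total = 17

3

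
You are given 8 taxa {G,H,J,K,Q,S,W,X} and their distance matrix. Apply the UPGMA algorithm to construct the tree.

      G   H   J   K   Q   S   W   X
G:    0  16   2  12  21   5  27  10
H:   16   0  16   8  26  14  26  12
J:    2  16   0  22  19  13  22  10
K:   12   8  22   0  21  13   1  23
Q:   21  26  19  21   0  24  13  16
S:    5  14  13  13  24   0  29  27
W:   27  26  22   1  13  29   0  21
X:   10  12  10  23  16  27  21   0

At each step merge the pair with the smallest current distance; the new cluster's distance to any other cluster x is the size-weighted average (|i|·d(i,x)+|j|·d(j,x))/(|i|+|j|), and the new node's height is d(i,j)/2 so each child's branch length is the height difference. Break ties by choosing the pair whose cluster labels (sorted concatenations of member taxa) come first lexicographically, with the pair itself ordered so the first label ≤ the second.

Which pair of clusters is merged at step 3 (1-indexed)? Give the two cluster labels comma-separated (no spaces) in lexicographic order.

1. join K+W (d=1) ⇒ KW; edges |K|=1/2, |W|=1/2
  updated: d(G,KW)=39/2, d(H,KW)=17, d(J,KW)=22, d(KW,Q)=17, d(KW,S)=21, d(KW,X)=22
2. join G+J (d=2) ⇒ GJ; edges |G|=1, |J|=1
  updated: d(GJ,H)=16, d(GJ,KW)=83/4, d(GJ,Q)=20, d(GJ,S)=9, d(GJ,X)=10
3. join GJ+S (d=9) ⇒ GJS; edges |GJ|=7/2, |S|=9/2
  updated: d(GJS,H)=46/3, d(GJS,KW)=125/6, d(GJS,Q)=64/3, d(GJS,X)=47/3
4. join H+X (d=12) ⇒ HX; edges |H|=6, |X|=6
  updated: d(GJS,HX)=31/2, d(HX,KW)=39/2, d(HX,Q)=21
5. join GJS+HX (d=31/2) ⇒ GHJSX; edges |GJS|=13/4, |HX|=7/4
  updated: d(GHJSX,KW)=203/10, d(GHJSX,Q)=106/5
6. join KW+Q (d=17) ⇒ KQW; edges |KW|=8, |Q|=17/2
  updated: d(GHJSX,KQW)=103/5
7. join GHJSX+KQW (d=103/5) ⇒ GHJKQSWX; edges |GHJSX|=51/20, |KQW|=9/5
final tree: ((((G:1,J:1):7/2,S:9/2):13/4,(H:6,X:6):7/4):51/20,((K:1/2,W:1/2):8,Q:17/2):9/5)
total length: 977/20

GJ,S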